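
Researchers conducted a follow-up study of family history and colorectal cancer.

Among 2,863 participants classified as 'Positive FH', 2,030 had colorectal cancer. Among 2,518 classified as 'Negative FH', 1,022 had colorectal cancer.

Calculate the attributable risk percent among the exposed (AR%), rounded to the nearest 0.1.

From the description: a = 2030, b = 833, c = 1022, d = 1496.
Risk in exposed = 2030/2863 = 0.70905; risk in unexposed = 1022/2518 = 0.40588.
RR = 0.70905/0.40588 = 1.74695
AR% = (RR − 1)/RR × 100 = (1.74695 − 1)/1.74695 × 100 = 42.7573%

42.8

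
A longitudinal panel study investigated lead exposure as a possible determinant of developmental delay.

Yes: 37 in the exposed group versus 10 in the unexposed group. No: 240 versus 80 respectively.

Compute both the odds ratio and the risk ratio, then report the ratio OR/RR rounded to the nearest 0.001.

From the description: a = 37, b = 240, c = 10, d = 80.
OR = (37·80)/(240·10) = 2960/2400 = 1.23333
Risk in exposed = 37/277 = 0.13357; risk in unexposed = 10/90 = 0.11111; RR = 1.20217
OR/RR = 1.23333 / 1.20217 = 1.02593
The outcome is not rare, so the OR lies further from 1 than the RR.

1.026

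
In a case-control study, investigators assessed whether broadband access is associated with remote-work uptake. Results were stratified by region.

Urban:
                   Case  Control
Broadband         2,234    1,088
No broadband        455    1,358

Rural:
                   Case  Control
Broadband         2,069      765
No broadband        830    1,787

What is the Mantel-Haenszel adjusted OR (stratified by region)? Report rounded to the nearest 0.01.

OR_MH = Σ(aᵢdᵢ/nᵢ) / Σ(bᵢcᵢ/nᵢ), where nᵢ is the stratum total.
Stratum 1 (Urban): n = 5135; a·d/n = 2234·1358/5135 = 590.8027; b·c/n = 1088·455/5135 = 96.4051
Stratum 2 (Rural): n = 5451; a·d/n = 2069·1787/5451 = 678.2798; b·c/n = 765·830/5451 = 116.4832
OR_MH = (590.8027 + 678.2798) / (96.4051 + 116.4832) = 1269.0825 / 212.8883 = 5.96126

5.96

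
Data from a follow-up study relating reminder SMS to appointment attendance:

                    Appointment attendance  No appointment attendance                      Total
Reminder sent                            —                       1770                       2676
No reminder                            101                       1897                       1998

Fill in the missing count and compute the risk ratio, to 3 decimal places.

6.698

The missing cell is in the exposed row: 2676 − 1770 = 906.
So a = 906, b = 1770, c = 101, d = 1897.
RR = [a/(a+b)] / [c/(c+d)] = (906/2676) / (101/1998) = 0.33857/0.05055 = 6.69755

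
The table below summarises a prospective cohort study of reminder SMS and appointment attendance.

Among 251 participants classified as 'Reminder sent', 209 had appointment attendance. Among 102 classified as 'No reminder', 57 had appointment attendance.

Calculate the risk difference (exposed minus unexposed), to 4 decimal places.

0.2738

From the description: a = 209, b = 42, c = 57, d = 45.
Risk in exposed = 209/251 = 0.832669; risk in unexposed = 57/102 = 0.558824.
Risk difference = 0.832669 − 0.558824 = 0.273846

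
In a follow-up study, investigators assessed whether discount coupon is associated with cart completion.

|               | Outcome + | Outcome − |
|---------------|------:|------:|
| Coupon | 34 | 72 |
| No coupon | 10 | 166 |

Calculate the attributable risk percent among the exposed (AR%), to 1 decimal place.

Cells: a = 34, b = 72, c = 10, d = 166.
Risk in exposed = 34/106 = 0.32075; risk in unexposed = 10/176 = 0.05682.
RR = 0.32075/0.05682 = 5.64528
AR% = (RR − 1)/RR × 100 = (5.64528 − 1)/5.64528 × 100 = 82.2861%

82.3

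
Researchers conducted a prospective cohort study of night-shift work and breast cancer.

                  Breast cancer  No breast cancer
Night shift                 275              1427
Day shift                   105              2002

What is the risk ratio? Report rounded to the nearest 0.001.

Cells: a = 275, b = 1427, c = 105, d = 2002.
Risk in exposed = 275/1702 = 0.16157; risk in unexposed = 105/2107 = 0.04983.
RR = 0.16157 / 0.04983 = 3.24226
The risk among the exposed is 3.24 times that among the unexposed.

3.242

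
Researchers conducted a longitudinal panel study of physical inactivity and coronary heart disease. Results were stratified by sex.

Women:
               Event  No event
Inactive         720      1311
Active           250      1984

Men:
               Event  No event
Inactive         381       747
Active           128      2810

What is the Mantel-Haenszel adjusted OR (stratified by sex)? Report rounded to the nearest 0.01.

OR_MH = Σ(aᵢdᵢ/nᵢ) / Σ(bᵢcᵢ/nᵢ), where nᵢ is the stratum total.
Stratum 1 (Women): n = 4265; a·d/n = 720·1984/4265 = 334.9308; b·c/n = 1311·250/4265 = 76.8464
Stratum 2 (Men): n = 4066; a·d/n = 381·2810/4066 = 263.3079; b·c/n = 747·128/4066 = 23.5160
OR_MH = (334.9308 + 263.3079) / (76.8464 + 23.5160) = 598.2388 / 100.3624 = 5.96078

5.96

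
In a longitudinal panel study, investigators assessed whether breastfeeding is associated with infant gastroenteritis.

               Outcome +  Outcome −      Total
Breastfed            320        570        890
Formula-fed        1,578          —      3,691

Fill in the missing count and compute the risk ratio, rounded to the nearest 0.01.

The missing cell is in the unexposed row: 3691 − 1578 = 2113.
So a = 320, b = 570, c = 1578, d = 2113.
RR = [a/(a+b)] / [c/(c+d)] = (320/890) / (1578/3691) = 0.35955/0.42753 = 0.84100

0.84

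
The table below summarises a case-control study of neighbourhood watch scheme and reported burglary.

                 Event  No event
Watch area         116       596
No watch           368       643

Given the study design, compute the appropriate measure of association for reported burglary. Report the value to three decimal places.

0.340

Cells: a = 116, b = 596, c = 368, d = 643.
This is a case-control study: participants were sampled on outcome status, so risks in the source population cannot be estimated directly — relative risk is not valid here. The odds ratio is the appropriate measure.
OR = (a·d)/(b·c) = (116 × 643) / (596 × 368) = 74588 / 219328 = 0.34008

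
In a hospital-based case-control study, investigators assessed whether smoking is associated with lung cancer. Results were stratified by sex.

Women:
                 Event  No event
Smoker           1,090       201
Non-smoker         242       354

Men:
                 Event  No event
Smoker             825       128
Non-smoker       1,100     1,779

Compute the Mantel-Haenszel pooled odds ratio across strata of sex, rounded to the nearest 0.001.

OR_MH = Σ(aᵢdᵢ/nᵢ) / Σ(bᵢcᵢ/nᵢ), where nᵢ is the stratum total.
Stratum 1 (Women): n = 1887; a·d/n = 1090·354/1887 = 204.4833; b·c/n = 201·242/1887 = 25.7774
Stratum 2 (Men): n = 3832; a·d/n = 825·1779/3832 = 383.0050; b·c/n = 128·1100/3832 = 36.7432
OR_MH = (204.4833 + 383.0050) / (25.7774 + 36.7432) = 587.4883 / 62.5206 = 9.39671

9.397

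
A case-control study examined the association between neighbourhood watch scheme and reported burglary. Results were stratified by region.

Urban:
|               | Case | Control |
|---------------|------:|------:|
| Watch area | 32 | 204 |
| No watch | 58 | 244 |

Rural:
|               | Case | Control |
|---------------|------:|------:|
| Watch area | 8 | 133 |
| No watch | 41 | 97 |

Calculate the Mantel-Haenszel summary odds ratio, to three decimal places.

0.416

OR_MH = Σ(aᵢdᵢ/nᵢ) / Σ(bᵢcᵢ/nᵢ), where nᵢ is the stratum total.
Stratum 1 (Urban): n = 538; a·d/n = 32·244/538 = 14.5130; b·c/n = 204·58/538 = 21.9926
Stratum 2 (Rural): n = 279; a·d/n = 8·97/279 = 2.7814; b·c/n = 133·41/279 = 19.5448
OR_MH = (14.5130 + 2.7814) / (21.9926 + 19.5448) = 17.2944 / 41.5374 = 0.41636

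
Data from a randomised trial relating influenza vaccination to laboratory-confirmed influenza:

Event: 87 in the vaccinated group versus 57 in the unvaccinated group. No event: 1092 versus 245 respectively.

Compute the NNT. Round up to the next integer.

Risk in treated group = 87/1179 = 0.07379; risk in control = 57/302 = 0.18874.
Absolute risk reduction = 0.18874 − 0.07379 = 0.11495
NNT = 1 / ARR = 1 / 0.11495 = 8.699 → round up → 9

9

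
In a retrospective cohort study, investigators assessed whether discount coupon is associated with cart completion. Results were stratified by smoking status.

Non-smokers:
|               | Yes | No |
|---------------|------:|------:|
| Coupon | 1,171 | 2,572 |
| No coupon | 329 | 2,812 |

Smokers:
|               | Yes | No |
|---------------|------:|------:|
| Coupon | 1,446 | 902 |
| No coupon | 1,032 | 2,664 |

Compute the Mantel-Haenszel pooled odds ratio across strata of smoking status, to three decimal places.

4.029

OR_MH = Σ(aᵢdᵢ/nᵢ) / Σ(bᵢcᵢ/nᵢ), where nᵢ is the stratum total.
Stratum 1 (Non-smokers): n = 6884; a·d/n = 1171·2812/6884 = 478.3341; b·c/n = 2572·329/6884 = 122.9210
Stratum 2 (Smokers): n = 6044; a·d/n = 1446·2664/6044 = 637.3501; b·c/n = 902·1032/6044 = 154.0146
OR_MH = (478.3341 + 637.3501) / (122.9210 + 154.0146) = 1115.6842 / 276.9355 = 4.02868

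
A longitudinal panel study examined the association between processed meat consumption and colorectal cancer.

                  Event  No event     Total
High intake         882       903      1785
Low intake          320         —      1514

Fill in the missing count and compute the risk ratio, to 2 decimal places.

The missing cell is in the unexposed row: 1514 − 320 = 1194.
So a = 882, b = 903, c = 320, d = 1194.
RR = [a/(a+b)] / [c/(c+d)] = (882/1785) / (320/1514) = 0.49412/0.21136 = 2.33779

2.34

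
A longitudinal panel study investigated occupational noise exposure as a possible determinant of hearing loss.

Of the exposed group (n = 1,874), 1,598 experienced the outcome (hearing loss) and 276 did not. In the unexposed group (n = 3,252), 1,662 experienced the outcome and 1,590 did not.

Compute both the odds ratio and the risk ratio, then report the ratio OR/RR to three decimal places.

From the description: a = 1598, b = 276, c = 1662, d = 1590.
OR = (1598·1590)/(276·1662) = 2540820/458712 = 5.53903
Risk in exposed = 1598/1874 = 0.85272; risk in unexposed = 1662/3252 = 0.51107; RR = 1.66850
OR/RR = 5.53903 / 1.66850 = 3.31976
The outcome is not rare, so the OR lies further from 1 than the RR.

3.320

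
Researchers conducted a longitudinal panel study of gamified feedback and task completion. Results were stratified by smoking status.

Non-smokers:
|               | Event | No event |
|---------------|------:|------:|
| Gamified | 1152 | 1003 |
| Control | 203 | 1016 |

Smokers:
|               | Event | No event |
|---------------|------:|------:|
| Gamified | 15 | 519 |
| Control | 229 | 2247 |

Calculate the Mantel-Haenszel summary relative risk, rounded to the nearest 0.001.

2.517

RR_MH = Σ(aᵢ·n₀ᵢ/nᵢ) / Σ(cᵢ·n₁ᵢ/nᵢ), with n₁ᵢ = aᵢ+bᵢ (exposed), n₀ᵢ = cᵢ+dᵢ (unexposed), nᵢ = n₁ᵢ+n₀ᵢ.
Stratum 1 (Non-smokers): n₁ = 2155, n₀ = 1219, n = 3374; a·n₀/n = 1152·1219/3374 = 416.2087; c·n₁/n = 203·2155/3374 = 129.6577
Stratum 2 (Smokers): n₁ = 534, n₀ = 2476, n = 3010; a·n₀/n = 15·2476/3010 = 12.3389; c·n₁/n = 229·534/3010 = 40.6266
RR_MH = (416.2087 + 12.3389) / (129.6577 + 40.6266) = 428.5475 / 170.2843 = 2.51666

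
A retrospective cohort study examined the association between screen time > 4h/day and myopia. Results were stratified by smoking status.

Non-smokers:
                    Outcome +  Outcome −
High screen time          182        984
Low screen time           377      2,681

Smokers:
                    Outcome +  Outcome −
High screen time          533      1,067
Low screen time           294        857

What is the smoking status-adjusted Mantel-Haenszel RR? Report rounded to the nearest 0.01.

1.29

RR_MH = Σ(aᵢ·n₀ᵢ/nᵢ) / Σ(cᵢ·n₁ᵢ/nᵢ), with n₁ᵢ = aᵢ+bᵢ (exposed), n₀ᵢ = cᵢ+dᵢ (unexposed), nᵢ = n₁ᵢ+n₀ᵢ.
Stratum 1 (Non-smokers): n₁ = 1166, n₀ = 3058, n = 4224; a·n₀/n = 182·3058/4224 = 131.7604; c·n₁/n = 377·1166/4224 = 104.0677
Stratum 2 (Smokers): n₁ = 1600, n₀ = 1151, n = 2751; a·n₀/n = 533·1151/2751 = 223.0036; c·n₁/n = 294·1600/2751 = 170.9924
RR_MH = (131.7604 + 223.0036) / (104.0677 + 170.9924) = 354.7641 / 275.0601 = 1.28977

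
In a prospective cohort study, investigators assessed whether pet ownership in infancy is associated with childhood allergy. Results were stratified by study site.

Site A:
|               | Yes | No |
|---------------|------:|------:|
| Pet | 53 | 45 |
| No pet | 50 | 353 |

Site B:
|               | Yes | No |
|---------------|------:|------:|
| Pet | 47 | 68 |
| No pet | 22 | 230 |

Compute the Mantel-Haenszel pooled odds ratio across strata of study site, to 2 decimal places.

7.80

OR_MH = Σ(aᵢdᵢ/nᵢ) / Σ(bᵢcᵢ/nᵢ), where nᵢ is the stratum total.
Stratum 1 (Site A): n = 501; a·d/n = 53·353/501 = 37.3433; b·c/n = 45·50/501 = 4.4910
Stratum 2 (Site B): n = 367; a·d/n = 47·230/367 = 29.4550; b·c/n = 68·22/367 = 4.0763
OR_MH = (37.3433 + 29.4550) / (4.4910 + 4.0763) = 66.7984 / 8.5673 = 7.79689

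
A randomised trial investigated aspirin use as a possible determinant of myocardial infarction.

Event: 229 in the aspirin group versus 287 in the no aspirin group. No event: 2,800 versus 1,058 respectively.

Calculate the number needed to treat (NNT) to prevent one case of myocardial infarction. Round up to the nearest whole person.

8

Risk in treated group = 229/3029 = 0.07560; risk in control = 287/1345 = 0.21338.
Absolute risk reduction = 0.21338 − 0.07560 = 0.13778
NNT = 1 / ARR = 1 / 0.13778 = 7.258 → round up → 8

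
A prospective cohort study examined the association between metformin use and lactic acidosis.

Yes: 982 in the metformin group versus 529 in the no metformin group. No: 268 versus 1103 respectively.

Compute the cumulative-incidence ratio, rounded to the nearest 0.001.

2.424

From the description: a = 982, b = 268, c = 529, d = 1103.
Risk in exposed = 982/1250 = 0.78560; risk in unexposed = 529/1632 = 0.32414.
RR = 0.78560 / 0.32414 = 2.42363
The risk among the exposed is 2.42 times that among the unexposed.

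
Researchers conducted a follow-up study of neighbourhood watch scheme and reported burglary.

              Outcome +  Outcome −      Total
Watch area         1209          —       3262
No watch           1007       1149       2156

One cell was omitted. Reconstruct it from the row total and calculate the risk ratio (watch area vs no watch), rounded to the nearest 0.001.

The missing cell is in the exposed row: 3262 − 1209 = 2053.
So a = 1209, b = 2053, c = 1007, d = 1149.
RR = [a/(a+b)] / [c/(c+d)] = (1209/3262) / (1007/2156) = 0.37063/0.46707 = 0.79353

0.794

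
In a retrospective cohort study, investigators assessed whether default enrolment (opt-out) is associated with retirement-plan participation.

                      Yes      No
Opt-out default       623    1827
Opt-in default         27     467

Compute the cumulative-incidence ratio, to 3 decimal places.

Cells: a = 623, b = 1827, c = 27, d = 467.
Risk in exposed = 623/2450 = 0.25429; risk in unexposed = 27/494 = 0.05466.
RR = 0.25429 / 0.05466 = 4.65249
The risk among the exposed is 4.65 times that among the unexposed.

4.652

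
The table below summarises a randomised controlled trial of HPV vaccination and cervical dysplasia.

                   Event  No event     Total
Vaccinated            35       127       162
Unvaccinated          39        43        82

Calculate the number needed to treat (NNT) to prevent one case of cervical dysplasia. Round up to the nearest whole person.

Risk in treated group = 35/162 = 0.21605; risk in control = 39/82 = 0.47561.
Absolute risk reduction = 0.47561 − 0.21605 = 0.25956
NNT = 1 / ARR = 1 / 0.25956 = 3.853 → round up → 4

4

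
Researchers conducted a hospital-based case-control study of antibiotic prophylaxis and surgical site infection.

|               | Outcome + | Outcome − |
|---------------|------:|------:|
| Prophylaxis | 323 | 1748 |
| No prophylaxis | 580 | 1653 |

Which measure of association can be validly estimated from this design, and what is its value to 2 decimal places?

Cells: a = 323, b = 1748, c = 580, d = 1653.
This is a hospital-based case-control study: participants were sampled on outcome status, so risks in the source population cannot be estimated directly — relative risk is not valid here. The odds ratio is the appropriate measure.
OR = (a·d)/(b·c) = (323 × 1653) / (1748 × 580) = 533919 / 1013840 = 0.52663

0.53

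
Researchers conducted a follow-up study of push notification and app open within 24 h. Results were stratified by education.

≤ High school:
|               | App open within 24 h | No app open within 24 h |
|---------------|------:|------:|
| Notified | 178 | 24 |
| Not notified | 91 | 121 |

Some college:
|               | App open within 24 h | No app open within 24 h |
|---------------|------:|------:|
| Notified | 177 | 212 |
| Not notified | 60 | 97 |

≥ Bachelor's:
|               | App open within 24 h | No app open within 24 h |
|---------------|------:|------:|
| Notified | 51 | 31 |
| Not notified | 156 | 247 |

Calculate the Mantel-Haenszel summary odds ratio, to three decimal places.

OR_MH = Σ(aᵢdᵢ/nᵢ) / Σ(bᵢcᵢ/nᵢ), where nᵢ is the stratum total.
Stratum 1 (≤ High school): n = 414; a·d/n = 178·121/414 = 52.0242; b·c/n = 24·91/414 = 5.2754
Stratum 2 (Some college): n = 546; a·d/n = 177·97/546 = 31.4451; b·c/n = 212·60/546 = 23.2967
Stratum 3 (≥ Bachelor's): n = 485; a·d/n = 51·247/485 = 25.9732; b·c/n = 31·156/485 = 9.9711
OR_MH = (52.0242 + 31.4451 + 25.9732) / (5.2754 + 23.2967 + 9.9711) = 109.4424 / 38.5432 = 2.83947

2.839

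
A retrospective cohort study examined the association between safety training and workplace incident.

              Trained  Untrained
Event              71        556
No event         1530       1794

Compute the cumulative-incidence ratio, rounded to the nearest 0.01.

Reading the table with exposure as columns: a = 71 (Trained, case), b = 1530 (Trained, non-case), c = 556 (Untrained, case), d = 1794.
Risk in exposed = 71/1601 = 0.04435; risk in unexposed = 556/2350 = 0.23660.
RR = 0.04435 / 0.23660 = 0.18744
The risk is 81% lower among the exposed than among the unexposed.

0.19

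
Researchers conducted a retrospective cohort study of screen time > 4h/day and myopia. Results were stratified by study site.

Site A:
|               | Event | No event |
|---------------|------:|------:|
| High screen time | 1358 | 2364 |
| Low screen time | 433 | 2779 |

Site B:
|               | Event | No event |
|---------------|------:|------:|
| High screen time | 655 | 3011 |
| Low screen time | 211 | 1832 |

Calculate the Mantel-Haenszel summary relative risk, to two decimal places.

2.35

RR_MH = Σ(aᵢ·n₀ᵢ/nᵢ) / Σ(cᵢ·n₁ᵢ/nᵢ), with n₁ᵢ = aᵢ+bᵢ (exposed), n₀ᵢ = cᵢ+dᵢ (unexposed), nᵢ = n₁ᵢ+n₀ᵢ.
Stratum 1 (Site A): n₁ = 3722, n₀ = 3212, n = 6934; a·n₀/n = 1358·3212/6934 = 629.0591; c·n₁/n = 433·3722/6934 = 232.4237
Stratum 2 (Site B): n₁ = 3666, n₀ = 2043, n = 5709; a·n₀/n = 655·2043/5709 = 234.3957; c·n₁/n = 211·3666/5709 = 135.4924
RR_MH = (629.0591 + 234.3957) / (232.4237 + 135.4924) = 863.4548 / 367.9161 = 2.34688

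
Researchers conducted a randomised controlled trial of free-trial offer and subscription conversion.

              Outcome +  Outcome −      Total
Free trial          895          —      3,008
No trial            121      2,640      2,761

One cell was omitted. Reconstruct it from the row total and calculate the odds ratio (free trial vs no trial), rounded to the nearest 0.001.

The missing cell is in the exposed row: 3008 − 895 = 2113.
So a = 895, b = 2113, c = 121, d = 2640.
OR = (a·d)/(b·c) = (895 × 2640) / (2113 × 121) = 2362800 / 255673 = 9.24149

9.241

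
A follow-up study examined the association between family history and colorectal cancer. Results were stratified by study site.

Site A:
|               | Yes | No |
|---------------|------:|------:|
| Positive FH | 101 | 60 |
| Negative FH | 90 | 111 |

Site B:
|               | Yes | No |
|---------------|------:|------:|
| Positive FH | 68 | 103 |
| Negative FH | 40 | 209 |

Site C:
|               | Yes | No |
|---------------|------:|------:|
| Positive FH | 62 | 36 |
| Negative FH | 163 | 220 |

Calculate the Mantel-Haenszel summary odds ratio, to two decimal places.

2.52

OR_MH = Σ(aᵢdᵢ/nᵢ) / Σ(bᵢcᵢ/nᵢ), where nᵢ is the stratum total.
Stratum 1 (Site A): n = 362; a·d/n = 101·111/362 = 30.9696; b·c/n = 60·90/362 = 14.9171
Stratum 2 (Site B): n = 420; a·d/n = 68·209/420 = 33.8381; b·c/n = 103·40/420 = 9.8095
Stratum 3 (Site C): n = 481; a·d/n = 62·220/481 = 28.3576; b·c/n = 36·163/481 = 12.1996
OR_MH = (30.9696 + 33.8381 + 28.3576) / (14.9171 + 9.8095 + 12.1996) = 93.1653 / 36.9262 = 2.52301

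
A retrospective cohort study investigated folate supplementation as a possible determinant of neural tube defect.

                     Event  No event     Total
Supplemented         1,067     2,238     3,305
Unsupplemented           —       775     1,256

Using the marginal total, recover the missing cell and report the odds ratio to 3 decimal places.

The missing cell is in the unexposed row: 1256 − 775 = 481.
So a = 1067, b = 2238, c = 481, d = 775.
OR = (a·d)/(b·c) = (1067 × 775) / (2238 × 481) = 826925 / 1076478 = 0.76818

0.768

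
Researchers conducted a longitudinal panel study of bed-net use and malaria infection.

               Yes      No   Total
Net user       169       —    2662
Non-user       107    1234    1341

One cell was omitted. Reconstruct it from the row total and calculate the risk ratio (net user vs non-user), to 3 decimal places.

0.796

The missing cell is in the exposed row: 2662 − 169 = 2493.
So a = 169, b = 2493, c = 107, d = 1234.
RR = [a/(a+b)] / [c/(c+d)] = (169/2662) / (107/1341) = 0.06349/0.07979 = 0.79565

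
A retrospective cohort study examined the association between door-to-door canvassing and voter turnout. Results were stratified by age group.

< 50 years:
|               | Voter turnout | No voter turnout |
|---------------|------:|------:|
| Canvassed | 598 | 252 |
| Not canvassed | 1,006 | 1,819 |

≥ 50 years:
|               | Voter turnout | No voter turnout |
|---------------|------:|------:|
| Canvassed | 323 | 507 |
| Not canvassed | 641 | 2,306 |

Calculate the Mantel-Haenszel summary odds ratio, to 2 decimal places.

3.18

OR_MH = Σ(aᵢdᵢ/nᵢ) / Σ(bᵢcᵢ/nᵢ), where nᵢ is the stratum total.
Stratum 1 (< 50 years): n = 3675; a·d/n = 598·1819/3675 = 295.9897; b·c/n = 252·1006/3675 = 68.9829
Stratum 2 (≥ 50 years): n = 3777; a·d/n = 323·2306/3777 = 197.2036; b·c/n = 507·641/3777 = 86.0437
OR_MH = (295.9897 + 197.2036) / (68.9829 + 86.0437) = 493.1933 / 155.0265 = 3.18135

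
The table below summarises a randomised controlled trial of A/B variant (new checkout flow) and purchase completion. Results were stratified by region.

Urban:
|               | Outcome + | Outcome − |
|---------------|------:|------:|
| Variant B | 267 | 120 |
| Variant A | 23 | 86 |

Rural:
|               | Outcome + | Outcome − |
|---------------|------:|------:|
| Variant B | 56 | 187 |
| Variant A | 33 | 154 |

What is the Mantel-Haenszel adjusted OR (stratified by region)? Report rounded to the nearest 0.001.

3.332

OR_MH = Σ(aᵢdᵢ/nᵢ) / Σ(bᵢcᵢ/nᵢ), where nᵢ is the stratum total.
Stratum 1 (Urban): n = 496; a·d/n = 267·86/496 = 46.2944; b·c/n = 120·23/496 = 5.5645
Stratum 2 (Rural): n = 430; a·d/n = 56·154/430 = 20.0558; b·c/n = 187·33/430 = 14.3512
OR_MH = (46.2944 + 20.0558) / (5.5645 + 14.3512) = 66.3502 / 19.9157 = 3.33155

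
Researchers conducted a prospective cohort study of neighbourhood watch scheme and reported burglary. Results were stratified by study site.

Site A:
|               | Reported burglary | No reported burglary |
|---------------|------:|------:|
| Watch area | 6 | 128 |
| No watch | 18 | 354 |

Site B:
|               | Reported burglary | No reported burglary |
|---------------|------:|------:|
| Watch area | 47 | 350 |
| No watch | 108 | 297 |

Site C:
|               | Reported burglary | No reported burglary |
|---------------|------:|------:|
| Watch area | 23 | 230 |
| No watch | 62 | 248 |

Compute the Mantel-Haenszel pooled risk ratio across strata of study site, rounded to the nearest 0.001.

RR_MH = Σ(aᵢ·n₀ᵢ/nᵢ) / Σ(cᵢ·n₁ᵢ/nᵢ), with n₁ᵢ = aᵢ+bᵢ (exposed), n₀ᵢ = cᵢ+dᵢ (unexposed), nᵢ = n₁ᵢ+n₀ᵢ.
Stratum 1 (Site A): n₁ = 134, n₀ = 372, n = 506; a·n₀/n = 6·372/506 = 4.4111; c·n₁/n = 18·134/506 = 4.7668
Stratum 2 (Site B): n₁ = 397, n₀ = 405, n = 802; a·n₀/n = 47·405/802 = 23.7344; c·n₁/n = 108·397/802 = 53.4613
Stratum 3 (Site C): n₁ = 253, n₀ = 310, n = 563; a·n₀/n = 23·310/563 = 12.6643; c·n₁/n = 62·253/563 = 27.8615
RR_MH = (4.4111 + 23.7344 + 12.6643) / (4.7668 + 53.4613 + 27.8615) = 40.8098 / 86.0896 = 0.47404

0.474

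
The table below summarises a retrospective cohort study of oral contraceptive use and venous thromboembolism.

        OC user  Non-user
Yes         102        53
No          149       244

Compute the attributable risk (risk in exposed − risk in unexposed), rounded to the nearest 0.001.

Reading the table with exposure as columns: a = 102 (OC user, case), b = 149 (OC user, non-case), c = 53 (Non-user, case), d = 244.
Risk in exposed = 102/251 = 0.406375; risk in unexposed = 53/297 = 0.178451.
Risk difference = 0.406375 − 0.178451 = 0.227923

0.228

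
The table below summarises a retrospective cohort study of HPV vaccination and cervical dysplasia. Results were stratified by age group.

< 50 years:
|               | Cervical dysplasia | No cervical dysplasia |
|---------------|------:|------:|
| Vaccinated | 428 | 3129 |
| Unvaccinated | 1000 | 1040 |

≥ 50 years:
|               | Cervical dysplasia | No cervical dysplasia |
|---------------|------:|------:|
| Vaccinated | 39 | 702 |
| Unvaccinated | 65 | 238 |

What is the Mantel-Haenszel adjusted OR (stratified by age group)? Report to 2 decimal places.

OR_MH = Σ(aᵢdᵢ/nᵢ) / Σ(bᵢcᵢ/nᵢ), where nᵢ is the stratum total.
Stratum 1 (< 50 years): n = 5597; a·d/n = 428·1040/5597 = 79.5283; b·c/n = 3129·1000/5597 = 559.0495
Stratum 2 (≥ 50 years): n = 1044; a·d/n = 39·238/1044 = 8.8908; b·c/n = 702·65/1044 = 43.7069
OR_MH = (79.5283 + 8.8908) / (559.0495 + 43.7069) = 88.4191 / 602.7564 = 0.14669

0.15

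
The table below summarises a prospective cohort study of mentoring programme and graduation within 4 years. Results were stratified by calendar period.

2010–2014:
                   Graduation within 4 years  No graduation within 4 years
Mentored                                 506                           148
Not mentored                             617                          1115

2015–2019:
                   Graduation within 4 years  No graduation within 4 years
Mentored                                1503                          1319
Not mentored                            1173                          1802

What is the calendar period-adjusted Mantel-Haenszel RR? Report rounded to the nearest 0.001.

RR_MH = Σ(aᵢ·n₀ᵢ/nᵢ) / Σ(cᵢ·n₁ᵢ/nᵢ), with n₁ᵢ = aᵢ+bᵢ (exposed), n₀ᵢ = cᵢ+dᵢ (unexposed), nᵢ = n₁ᵢ+n₀ᵢ.
Stratum 1 (2010–2014): n₁ = 654, n₀ = 1732, n = 2386; a·n₀/n = 506·1732/2386 = 367.3060; c·n₁/n = 617·654/2386 = 169.1190
Stratum 2 (2015–2019): n₁ = 2822, n₀ = 2975, n = 5797; a·n₀/n = 1503·2975/5797 = 771.3343; c·n₁/n = 1173·2822/5797 = 571.0205
RR_MH = (367.3060 + 771.3343) / (169.1190 + 571.0205) = 1138.6403 / 740.1396 = 1.53841

1.538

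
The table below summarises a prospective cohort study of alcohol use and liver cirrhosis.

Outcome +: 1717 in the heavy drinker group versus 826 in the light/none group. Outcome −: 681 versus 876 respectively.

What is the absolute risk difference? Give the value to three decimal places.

0.231

From the description: a = 1717, b = 681, c = 826, d = 876.
Risk in exposed = 1717/2398 = 0.716013; risk in unexposed = 826/1702 = 0.485311.
Risk difference = 0.716013 − 0.485311 = 0.230702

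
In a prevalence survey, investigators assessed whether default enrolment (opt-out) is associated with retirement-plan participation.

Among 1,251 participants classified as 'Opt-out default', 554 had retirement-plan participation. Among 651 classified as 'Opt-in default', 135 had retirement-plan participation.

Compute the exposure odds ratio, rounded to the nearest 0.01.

From the description: a = 554, b = 697, c = 135, d = 516.
OR = (a·d)/(b·c) = (554 × 516) / (697 × 135) = 285864 / 94095 = 3.03804
The odds of retirement-plan participation are about 3.04 times as high in the opt-out default group.

3.04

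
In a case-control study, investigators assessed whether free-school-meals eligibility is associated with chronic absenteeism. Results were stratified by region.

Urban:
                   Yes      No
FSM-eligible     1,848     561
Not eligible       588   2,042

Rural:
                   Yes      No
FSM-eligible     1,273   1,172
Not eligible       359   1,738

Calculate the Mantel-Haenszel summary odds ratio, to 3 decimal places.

OR_MH = Σ(aᵢdᵢ/nᵢ) / Σ(bᵢcᵢ/nᵢ), where nᵢ is the stratum total.
Stratum 1 (Urban): n = 5039; a·d/n = 1848·2042/5039 = 748.8819; b·c/n = 561·588/5039 = 65.4630
Stratum 2 (Rural): n = 4542; a·d/n = 1273·1738/4542 = 487.1145; b·c/n = 1172·359/4542 = 92.6350
OR_MH = (748.8819 + 487.1145) / (65.4630 + 92.6350) = 1235.9964 / 158.0980 = 7.81792

7.818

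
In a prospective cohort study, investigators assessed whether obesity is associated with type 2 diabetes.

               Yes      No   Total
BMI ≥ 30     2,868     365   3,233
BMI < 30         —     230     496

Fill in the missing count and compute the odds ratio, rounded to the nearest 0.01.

6.79

The missing cell is in the unexposed row: 496 − 230 = 266.
So a = 2868, b = 365, c = 266, d = 230.
OR = (a·d)/(b·c) = (2868 × 230) / (365 × 266) = 659640 / 97090 = 6.79411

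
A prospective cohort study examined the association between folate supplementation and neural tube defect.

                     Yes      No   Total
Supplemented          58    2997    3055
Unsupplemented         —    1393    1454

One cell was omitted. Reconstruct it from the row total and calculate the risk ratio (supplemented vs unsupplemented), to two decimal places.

The missing cell is in the unexposed row: 1454 − 1393 = 61.
So a = 58, b = 2997, c = 61, d = 1393.
RR = [a/(a+b)] / [c/(c+d)] = (58/3055) / (61/1454) = 0.01899/0.04195 = 0.45253

0.45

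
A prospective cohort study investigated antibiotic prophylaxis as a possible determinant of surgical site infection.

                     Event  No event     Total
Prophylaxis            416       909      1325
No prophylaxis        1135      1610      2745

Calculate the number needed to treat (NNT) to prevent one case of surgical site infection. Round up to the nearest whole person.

11

Risk in treated group = 416/1325 = 0.31396; risk in control = 1135/2745 = 0.41348.
Absolute risk reduction = 0.41348 − 0.31396 = 0.09952
NNT = 1 / ARR = 1 / 0.09952 = 10.049 → round up → 11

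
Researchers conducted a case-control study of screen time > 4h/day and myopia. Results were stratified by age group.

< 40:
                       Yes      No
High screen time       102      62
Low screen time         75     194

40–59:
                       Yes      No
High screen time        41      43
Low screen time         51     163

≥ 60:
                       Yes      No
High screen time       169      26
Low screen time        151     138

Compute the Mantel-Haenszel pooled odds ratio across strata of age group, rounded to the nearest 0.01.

OR_MH = Σ(aᵢdᵢ/nᵢ) / Σ(bᵢcᵢ/nᵢ), where nᵢ is the stratum total.
Stratum 1 (< 40): n = 433; a·d/n = 102·194/433 = 45.6998; b·c/n = 62·75/433 = 10.7390
Stratum 2 (40–59): n = 298; a·d/n = 41·163/298 = 22.4262; b·c/n = 43·51/298 = 7.3591
Stratum 3 (≥ 60): n = 484; a·d/n = 169·138/484 = 48.1860; b·c/n = 26·151/484 = 8.1116
OR_MH = (45.6998 + 22.4262 + 48.1860) / (10.7390 + 7.3591 + 8.1116) = 116.3119 / 26.2097 = 4.43775

4.44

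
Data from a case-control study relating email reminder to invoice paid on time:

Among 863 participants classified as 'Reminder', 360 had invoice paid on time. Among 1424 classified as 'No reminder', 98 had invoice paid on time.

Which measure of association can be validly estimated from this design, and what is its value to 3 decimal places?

From the description: a = 360, b = 503, c = 98, d = 1326.
This is a case-control study: participants were sampled on outcome status, so risks in the source population cannot be estimated directly — relative risk is not valid here. The odds ratio is the appropriate measure.
OR = (a·d)/(b·c) = (360 × 1326) / (503 × 98) = 477360 / 49294 = 9.68394

9.684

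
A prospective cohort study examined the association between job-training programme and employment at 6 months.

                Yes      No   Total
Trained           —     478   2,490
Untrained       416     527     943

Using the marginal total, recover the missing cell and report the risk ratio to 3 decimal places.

1.832

The missing cell is in the exposed row: 2490 − 478 = 2012.
So a = 2012, b = 478, c = 416, d = 527.
RR = [a/(a+b)] / [c/(c+d)] = (2012/2490) / (416/943) = 0.80803/0.44115 = 1.83167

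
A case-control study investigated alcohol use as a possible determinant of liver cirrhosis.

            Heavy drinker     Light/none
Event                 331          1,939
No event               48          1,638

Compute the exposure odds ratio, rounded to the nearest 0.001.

5.825

Reading the table with exposure as columns: a = 331 (Heavy drinker, case), b = 48 (Heavy drinker, non-case), c = 1939 (Light/none, case), d = 1638.
OR = (a·d)/(b·c) = (331 × 1638) / (48 × 1939) = 542178 / 93072 = 5.82536
The odds of liver cirrhosis are about 5.83 times as high in the heavy drinker group.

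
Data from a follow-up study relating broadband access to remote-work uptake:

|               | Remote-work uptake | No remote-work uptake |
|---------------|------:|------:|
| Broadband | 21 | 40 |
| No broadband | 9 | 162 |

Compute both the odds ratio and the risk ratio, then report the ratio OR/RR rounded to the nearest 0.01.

1.44

Cells: a = 21, b = 40, c = 9, d = 162.
OR = (21·162)/(40·9) = 3402/360 = 9.45000
Risk in exposed = 21/61 = 0.34426; risk in unexposed = 9/171 = 0.05263; RR = 6.54098
OR/RR = 9.45000 / 6.54098 = 1.44474
The outcome is not rare, so the OR lies further from 1 than the RR.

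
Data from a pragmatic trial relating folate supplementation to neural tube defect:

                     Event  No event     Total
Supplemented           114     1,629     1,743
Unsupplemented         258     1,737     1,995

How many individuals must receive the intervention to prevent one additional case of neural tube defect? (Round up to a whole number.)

16

Risk in treated group = 114/1743 = 0.06540; risk in control = 258/1995 = 0.12932.
Absolute risk reduction = 0.12932 − 0.06540 = 0.06392
NNT = 1 / ARR = 1 / 0.06392 = 15.645 → round up → 16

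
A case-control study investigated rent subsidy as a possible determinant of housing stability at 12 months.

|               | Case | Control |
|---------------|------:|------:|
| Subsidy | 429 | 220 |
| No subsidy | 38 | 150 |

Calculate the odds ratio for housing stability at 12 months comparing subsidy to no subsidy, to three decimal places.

7.697

Cells: a = 429, b = 220, c = 38, d = 150.
OR = (a·d)/(b·c) = (429 × 150) / (220 × 38) = 64350 / 8360 = 7.69737
The odds of housing stability at 12 months are about 7.70 times as high in the subsidy group.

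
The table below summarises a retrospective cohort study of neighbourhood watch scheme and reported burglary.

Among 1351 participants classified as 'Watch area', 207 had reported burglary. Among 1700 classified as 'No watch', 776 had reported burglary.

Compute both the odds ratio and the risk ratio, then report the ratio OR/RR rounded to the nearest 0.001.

From the description: a = 207, b = 1144, c = 776, d = 924.
OR = (207·924)/(1144·776) = 191268/887744 = 0.21545
Risk in exposed = 207/1351 = 0.15322; risk in unexposed = 776/1700 = 0.45647; RR = 0.33566
OR/RR = 0.21545 / 0.33566 = 0.64188
The outcome is not rare, so the OR lies further from 1 than the RR.

0.642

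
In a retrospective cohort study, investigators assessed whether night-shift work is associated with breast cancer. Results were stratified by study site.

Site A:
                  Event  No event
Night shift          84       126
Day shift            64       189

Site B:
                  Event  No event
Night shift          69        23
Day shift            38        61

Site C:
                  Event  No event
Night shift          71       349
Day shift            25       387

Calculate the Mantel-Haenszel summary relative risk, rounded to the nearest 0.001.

1.949

RR_MH = Σ(aᵢ·n₀ᵢ/nᵢ) / Σ(cᵢ·n₁ᵢ/nᵢ), with n₁ᵢ = aᵢ+bᵢ (exposed), n₀ᵢ = cᵢ+dᵢ (unexposed), nᵢ = n₁ᵢ+n₀ᵢ.
Stratum 1 (Site A): n₁ = 210, n₀ = 253, n = 463; a·n₀/n = 84·253/463 = 45.9006; c·n₁/n = 64·210/463 = 29.0281
Stratum 2 (Site B): n₁ = 92, n₀ = 99, n = 191; a·n₀/n = 69·99/191 = 35.7644; c·n₁/n = 38·92/191 = 18.3037
Stratum 3 (Site C): n₁ = 420, n₀ = 412, n = 832; a·n₀/n = 71·412/832 = 35.1587; c·n₁/n = 25·420/832 = 12.6202
RR_MH = (45.9006 + 35.7644 + 35.1587) / (29.0281 + 18.3037 + 12.6202) = 116.8237 / 59.9519 = 1.94862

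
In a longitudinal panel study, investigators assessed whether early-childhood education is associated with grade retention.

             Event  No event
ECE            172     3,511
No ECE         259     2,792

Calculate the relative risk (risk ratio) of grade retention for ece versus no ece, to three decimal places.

0.550

Cells: a = 172, b = 3511, c = 259, d = 2792.
Risk in exposed = 172/3683 = 0.04670; risk in unexposed = 259/3051 = 0.08489.
RR = 0.04670 / 0.08489 = 0.55013
The risk is 45% lower among the exposed than among the unexposed.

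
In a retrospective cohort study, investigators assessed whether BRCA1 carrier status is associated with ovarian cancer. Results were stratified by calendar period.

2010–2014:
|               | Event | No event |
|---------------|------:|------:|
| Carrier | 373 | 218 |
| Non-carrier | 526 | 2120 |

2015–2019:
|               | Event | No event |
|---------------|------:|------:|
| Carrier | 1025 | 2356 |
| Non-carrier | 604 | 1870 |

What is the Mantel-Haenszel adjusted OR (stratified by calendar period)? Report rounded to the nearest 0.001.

OR_MH = Σ(aᵢdᵢ/nᵢ) / Σ(bᵢcᵢ/nᵢ), where nᵢ is the stratum total.
Stratum 1 (2010–2014): n = 3237; a·d/n = 373·2120/3237 = 244.2879; b·c/n = 218·526/3237 = 35.4242
Stratum 2 (2015–2019): n = 5855; a·d/n = 1025·1870/5855 = 327.3698; b·c/n = 2356·604/5855 = 243.0442
OR_MH = (244.2879 + 327.3698) / (35.4242 + 243.0442) = 571.6577 / 278.4684 = 2.05286

2.053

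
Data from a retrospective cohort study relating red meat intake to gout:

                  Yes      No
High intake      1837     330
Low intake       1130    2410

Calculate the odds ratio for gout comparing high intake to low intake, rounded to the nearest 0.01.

11.87

Cells: a = 1837, b = 330, c = 1130, d = 2410.
OR = (a·d)/(b·c) = (1837 × 2410) / (330 × 1130) = 4427170 / 372900 = 11.87227
The odds of gout are about 11.87 times as high in the high intake group.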